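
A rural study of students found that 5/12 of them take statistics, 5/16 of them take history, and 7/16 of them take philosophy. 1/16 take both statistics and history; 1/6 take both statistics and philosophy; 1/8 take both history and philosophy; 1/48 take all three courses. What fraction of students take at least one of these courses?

P(at least one) = 5/12 + 5/16 + 7/16 − 1/16 − 1/6 − 1/8 + 1/48 = 5/6

5/6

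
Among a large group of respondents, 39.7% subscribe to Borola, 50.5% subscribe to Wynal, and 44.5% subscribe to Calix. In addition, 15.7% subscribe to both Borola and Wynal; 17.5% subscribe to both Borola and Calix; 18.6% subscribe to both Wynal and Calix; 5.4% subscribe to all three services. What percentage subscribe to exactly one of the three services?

47.3%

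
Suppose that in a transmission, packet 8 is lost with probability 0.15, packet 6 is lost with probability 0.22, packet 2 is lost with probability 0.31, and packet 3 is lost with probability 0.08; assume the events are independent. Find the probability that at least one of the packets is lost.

P(none) = (1 − 0.15) × (1 − 0.22) × (1 − 0.31) × (1 − 0.08) = 0.85 × 0.78 × 0.69 × 0.92 = 0.4208724
P(at least one) = 1 − 0.4208724 = 0.5791276

0.5791276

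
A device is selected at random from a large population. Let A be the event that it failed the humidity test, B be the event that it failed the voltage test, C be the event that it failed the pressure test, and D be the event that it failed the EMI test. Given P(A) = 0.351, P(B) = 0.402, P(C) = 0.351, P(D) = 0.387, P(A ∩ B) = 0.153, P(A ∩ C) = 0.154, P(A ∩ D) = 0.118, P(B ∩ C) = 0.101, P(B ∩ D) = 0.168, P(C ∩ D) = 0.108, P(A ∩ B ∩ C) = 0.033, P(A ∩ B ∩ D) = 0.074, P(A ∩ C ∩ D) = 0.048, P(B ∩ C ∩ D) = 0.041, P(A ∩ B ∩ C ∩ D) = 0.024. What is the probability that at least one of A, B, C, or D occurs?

By inclusion–exclusion:
P(A ∪ B ∪ C ∪ D) = 0.351 + 0.402 + 0.351 + 0.387 − 0.153 − 0.154 − 0.118 − 0.101 − 0.168 − 0.108 + 0.033 + 0.074 + 0.048 + 0.041 − 0.024 = 0.861

0.861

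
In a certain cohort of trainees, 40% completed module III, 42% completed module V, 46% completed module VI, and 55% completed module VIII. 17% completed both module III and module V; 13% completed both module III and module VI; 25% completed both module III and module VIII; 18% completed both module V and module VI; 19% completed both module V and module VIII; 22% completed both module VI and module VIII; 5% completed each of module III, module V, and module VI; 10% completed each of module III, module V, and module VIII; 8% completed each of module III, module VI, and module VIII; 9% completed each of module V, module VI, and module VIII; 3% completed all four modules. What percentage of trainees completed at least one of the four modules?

P(union) = 40 + 42 + 46 + 55 − 17 − 13 − 25 − 18 − 19 − 22 + 5 + 10 + 8 + 9 − 3 = 98%

98%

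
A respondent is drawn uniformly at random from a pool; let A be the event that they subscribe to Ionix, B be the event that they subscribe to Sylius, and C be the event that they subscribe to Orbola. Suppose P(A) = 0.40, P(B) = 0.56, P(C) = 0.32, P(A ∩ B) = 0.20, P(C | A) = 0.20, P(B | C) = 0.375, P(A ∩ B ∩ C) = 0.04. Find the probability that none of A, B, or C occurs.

0.08

P(A ∩ C) = P(A)·P(C|A) = 0.40 × 0.20 = 0.08
P(B ∩ C) = P(C)·P(B|C) = 0.32 × 0.375 = 0.12
P(A ∪ B ∪ C) = 0.40 + 0.56 + 0.32 − 0.20 − 0.08 − 0.12 + 0.04 = 0.92
P(none) = 1 − 0.92 = 0.08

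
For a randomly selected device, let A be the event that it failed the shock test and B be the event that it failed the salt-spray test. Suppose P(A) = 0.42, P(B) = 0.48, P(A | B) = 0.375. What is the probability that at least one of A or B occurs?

0.72

P(A ∩ B) = P(B)·P(A|B) = 0.48 × 0.375 = 0.18
By inclusion–exclusion:
P(A ∪ B) = 0.42 + 0.48 − 0.18 = 0.72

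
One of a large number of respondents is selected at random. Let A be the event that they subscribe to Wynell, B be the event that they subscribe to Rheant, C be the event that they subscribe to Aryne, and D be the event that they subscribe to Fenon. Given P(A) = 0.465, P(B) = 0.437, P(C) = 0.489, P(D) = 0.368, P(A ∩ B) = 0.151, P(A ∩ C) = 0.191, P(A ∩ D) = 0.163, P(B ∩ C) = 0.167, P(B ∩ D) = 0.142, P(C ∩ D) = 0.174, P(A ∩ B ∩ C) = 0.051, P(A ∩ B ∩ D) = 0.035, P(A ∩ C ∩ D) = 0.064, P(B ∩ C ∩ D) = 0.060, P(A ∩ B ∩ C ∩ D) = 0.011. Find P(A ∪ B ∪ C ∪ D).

Apply inclusion-exclusion:
P(A ∪ B ∪ C ∪ D) = 0.465 + 0.437 + 0.489 + 0.368 − 0.151 − 0.191 − 0.163 − 0.167 − 0.142 − 0.174 + 0.051 + 0.035 + 0.064 + 0.060 − 0.011 = 0.970

0.970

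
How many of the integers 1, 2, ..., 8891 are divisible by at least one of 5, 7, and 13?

By inclusion–exclusion:
floor(8891/5) + floor(8891/7) + floor(8891/13) − floor(8891/35) − floor(8891/65) − floor(8891/91) + floor(8891/455) = 1778 + 1270 + 683 − 254 − 136 − 97 + 19 = 3263

3263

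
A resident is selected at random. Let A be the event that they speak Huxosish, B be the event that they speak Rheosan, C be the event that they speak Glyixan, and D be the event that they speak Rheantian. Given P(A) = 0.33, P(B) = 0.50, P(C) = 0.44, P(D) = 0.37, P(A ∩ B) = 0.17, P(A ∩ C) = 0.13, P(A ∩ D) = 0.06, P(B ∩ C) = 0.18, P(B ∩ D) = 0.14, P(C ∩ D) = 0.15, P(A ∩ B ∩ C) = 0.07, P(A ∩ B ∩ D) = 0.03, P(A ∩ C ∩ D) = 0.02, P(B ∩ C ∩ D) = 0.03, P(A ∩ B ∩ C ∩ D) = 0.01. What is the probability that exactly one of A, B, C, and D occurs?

0.39

By inclusion–exclusion (exactly-one form):
P(exactly one) = 0.33 + 0.50 + 0.44 + 0.37 − 2·0.17 − 2·0.13 − 2·0.06 − 2·0.18 − 2·0.14 − 2·0.15 + 3·0.07 + 3·0.03 + 3·0.02 + 3·0.03 − 4·0.01 = 0.39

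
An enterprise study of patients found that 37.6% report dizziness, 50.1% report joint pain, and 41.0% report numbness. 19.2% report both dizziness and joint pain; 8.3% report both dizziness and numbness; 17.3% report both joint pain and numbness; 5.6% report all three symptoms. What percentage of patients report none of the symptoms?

By inclusion-exclusion,
P(≥1) = 37.6 + 50.1 + 41.0 − 19.2 − 8.3 − 17.3 + 5.6 = 89.5%
P(none) = 100% − 89.5% = 10.5%

10.5%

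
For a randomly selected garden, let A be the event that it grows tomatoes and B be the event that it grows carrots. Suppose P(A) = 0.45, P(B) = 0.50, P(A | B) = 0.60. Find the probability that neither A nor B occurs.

0.35

P(A ∩ B) = P(B)·P(A|B) = 0.50 × 0.60 = 0.30
By inclusion–exclusion:
P(A ∪ B) = 0.45 + 0.50 − 0.30 = 0.65
P(none) = 1 − 0.65 = 0.35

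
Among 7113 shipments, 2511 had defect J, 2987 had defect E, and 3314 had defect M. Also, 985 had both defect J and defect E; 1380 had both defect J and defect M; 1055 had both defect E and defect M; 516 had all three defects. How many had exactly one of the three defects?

Using the inclusion–exclusion count for exactly one event:
N(exactly one) = 2511 + 2987 + 3314 − 2·985 − 2·1380 − 2·1055 + 3·516 = 3520

3520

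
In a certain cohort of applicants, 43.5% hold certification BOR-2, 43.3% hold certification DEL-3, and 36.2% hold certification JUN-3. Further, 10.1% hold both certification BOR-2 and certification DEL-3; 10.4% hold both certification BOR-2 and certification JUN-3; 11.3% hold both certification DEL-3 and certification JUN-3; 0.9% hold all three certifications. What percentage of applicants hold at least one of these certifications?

92.1%

P(union) = 43.5 + 43.3 + 36.2 − 10.1 − 10.4 − 11.3 + 0.9 = 92.1%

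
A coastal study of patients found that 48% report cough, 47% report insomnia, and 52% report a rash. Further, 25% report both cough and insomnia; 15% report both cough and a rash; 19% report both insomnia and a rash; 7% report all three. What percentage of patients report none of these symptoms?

5%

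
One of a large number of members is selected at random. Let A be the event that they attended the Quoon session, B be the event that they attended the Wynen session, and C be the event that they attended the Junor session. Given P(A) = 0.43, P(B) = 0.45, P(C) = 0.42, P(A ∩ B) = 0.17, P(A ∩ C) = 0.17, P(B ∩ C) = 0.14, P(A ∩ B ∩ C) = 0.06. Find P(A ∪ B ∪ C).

0.88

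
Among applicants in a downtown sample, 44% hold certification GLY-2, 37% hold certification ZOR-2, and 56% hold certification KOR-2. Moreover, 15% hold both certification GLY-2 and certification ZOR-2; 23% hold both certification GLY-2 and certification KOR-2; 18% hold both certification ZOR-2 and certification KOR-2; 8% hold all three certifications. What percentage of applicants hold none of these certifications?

11%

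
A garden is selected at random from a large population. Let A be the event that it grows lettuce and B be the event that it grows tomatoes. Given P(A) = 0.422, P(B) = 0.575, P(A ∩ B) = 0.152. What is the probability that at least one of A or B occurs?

By inclusion–exclusion:
P(A ∪ B) = 0.422 + 0.575 − 0.152 = 0.845

0.845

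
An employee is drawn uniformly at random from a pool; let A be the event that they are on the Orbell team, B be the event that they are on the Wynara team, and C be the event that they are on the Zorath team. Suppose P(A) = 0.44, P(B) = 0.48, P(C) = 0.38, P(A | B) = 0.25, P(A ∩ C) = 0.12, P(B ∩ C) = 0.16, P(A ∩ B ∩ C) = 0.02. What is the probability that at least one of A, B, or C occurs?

P(A ∩ B) = P(B)·P(A|B) = 0.48 × 0.25 = 0.12
Apply inclusion-exclusion:
P(A ∪ B ∪ C) = 0.44 + 0.48 + 0.38 − 0.12 − 0.12 − 0.16 + 0.02 = 0.92

0.92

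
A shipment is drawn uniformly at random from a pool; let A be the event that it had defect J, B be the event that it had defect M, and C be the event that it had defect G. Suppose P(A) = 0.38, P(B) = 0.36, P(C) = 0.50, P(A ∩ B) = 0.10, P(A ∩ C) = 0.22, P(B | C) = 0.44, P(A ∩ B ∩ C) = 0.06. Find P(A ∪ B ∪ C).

P(B ∩ C) = P(C)·P(B|C) = 0.50 × 0.44 = 0.22
By inclusion–exclusion:
P(A ∪ B ∪ C) = 0.38 + 0.36 + 0.50 − 0.10 − 0.22 − 0.22 + 0.06 = 0.76

0.76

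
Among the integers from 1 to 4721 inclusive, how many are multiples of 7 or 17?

912

floor(4721/7) + floor(4721/17) − floor(4721/119) = 674 + 277 − 39 = 912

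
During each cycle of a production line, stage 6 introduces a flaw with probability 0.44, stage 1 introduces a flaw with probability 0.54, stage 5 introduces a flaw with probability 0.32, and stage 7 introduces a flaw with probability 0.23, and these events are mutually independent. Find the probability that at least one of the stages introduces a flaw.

0.86512064

P(none) = (1 − 0.44) × (1 − 0.54) × (1 − 0.32) × (1 − 0.23) = 0.56 × 0.46 × 0.68 × 0.77 = 0.13487936
P(at least one) = 1 − 0.13487936 = 0.86512064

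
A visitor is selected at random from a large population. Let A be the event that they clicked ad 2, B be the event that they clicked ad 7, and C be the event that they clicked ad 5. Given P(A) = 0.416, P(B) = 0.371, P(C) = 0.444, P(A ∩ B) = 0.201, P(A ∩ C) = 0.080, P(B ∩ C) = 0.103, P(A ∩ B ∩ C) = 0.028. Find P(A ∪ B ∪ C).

Using inclusion–exclusion:
P(A ∪ B ∪ C) = 0.416 + 0.371 + 0.444 − 0.201 − 0.080 − 0.103 + 0.028 = 0.875

0.875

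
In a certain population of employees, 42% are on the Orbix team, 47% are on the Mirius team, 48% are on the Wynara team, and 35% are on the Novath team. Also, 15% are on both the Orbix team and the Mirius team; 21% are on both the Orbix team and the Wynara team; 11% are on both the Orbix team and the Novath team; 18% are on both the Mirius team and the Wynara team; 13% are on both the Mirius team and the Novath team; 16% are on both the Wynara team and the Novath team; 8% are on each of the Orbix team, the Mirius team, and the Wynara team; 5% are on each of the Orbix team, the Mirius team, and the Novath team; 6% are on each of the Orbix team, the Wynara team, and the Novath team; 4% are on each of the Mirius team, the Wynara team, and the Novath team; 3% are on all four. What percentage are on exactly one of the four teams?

By inclusion–exclusion (exactly-one form):
P(exactly one) = 42 + 47 + 48 + 35 − 2·15 − 2·21 − 2·11 − 2·18 − 2·13 − 2·16 + 3·8 + 3·5 + 3·6 + 3·4 − 4·3 = 41%

41%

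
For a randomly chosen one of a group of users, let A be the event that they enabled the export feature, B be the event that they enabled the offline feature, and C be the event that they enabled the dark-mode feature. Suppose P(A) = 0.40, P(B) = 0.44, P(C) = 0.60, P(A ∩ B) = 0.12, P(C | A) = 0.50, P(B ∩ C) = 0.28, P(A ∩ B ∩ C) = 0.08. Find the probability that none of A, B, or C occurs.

0.08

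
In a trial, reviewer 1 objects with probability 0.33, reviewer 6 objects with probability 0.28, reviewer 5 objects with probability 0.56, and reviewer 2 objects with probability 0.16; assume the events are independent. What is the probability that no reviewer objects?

0.17829504

Since the events are independent, P(none) is the product of the individual non-occurrence probabilities.
P(none) = (1 − 0.33) × (1 − 0.28) × (1 − 0.56) × (1 − 0.16) = 0.67 × 0.72 × 0.44 × 0.84 = 0.17829504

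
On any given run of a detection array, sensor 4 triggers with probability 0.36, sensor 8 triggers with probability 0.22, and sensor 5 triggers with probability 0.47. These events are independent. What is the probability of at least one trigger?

P(none) = (1 − 0.36) × (1 − 0.22) × (1 − 0.47) = 0.64 × 0.78 × 0.53 = 0.264576
P(at least one) = 1 − 0.264576 = 0.735424

0.735424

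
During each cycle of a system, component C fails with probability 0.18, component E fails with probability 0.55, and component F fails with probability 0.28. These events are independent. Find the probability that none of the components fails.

0.26568

P(none) = (1 − 0.18) × (1 − 0.55) × (1 − 0.28) = 0.82 × 0.45 × 0.72 = 0.26568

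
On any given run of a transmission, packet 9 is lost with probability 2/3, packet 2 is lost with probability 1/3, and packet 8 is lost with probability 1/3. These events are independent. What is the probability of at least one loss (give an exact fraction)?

23/27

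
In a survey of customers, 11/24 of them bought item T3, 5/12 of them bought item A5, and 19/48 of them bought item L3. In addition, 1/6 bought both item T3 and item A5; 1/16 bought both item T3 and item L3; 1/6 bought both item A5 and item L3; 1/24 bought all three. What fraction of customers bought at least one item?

By inclusion-exclusion,
P(union) = 11/24 + 5/12 + 19/48 − 1/6 − 1/16 − 1/6 + 1/24 = 11/12

11/12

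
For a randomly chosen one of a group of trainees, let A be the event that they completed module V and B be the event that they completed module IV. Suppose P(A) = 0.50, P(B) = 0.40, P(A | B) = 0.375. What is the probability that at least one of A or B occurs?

0.75

P(A ∩ B) = P(B)·P(A|B) = 0.40 × 0.375 = 0.15
Apply inclusion-exclusion:
P(A ∪ B) = 0.50 + 0.40 − 0.15 = 0.75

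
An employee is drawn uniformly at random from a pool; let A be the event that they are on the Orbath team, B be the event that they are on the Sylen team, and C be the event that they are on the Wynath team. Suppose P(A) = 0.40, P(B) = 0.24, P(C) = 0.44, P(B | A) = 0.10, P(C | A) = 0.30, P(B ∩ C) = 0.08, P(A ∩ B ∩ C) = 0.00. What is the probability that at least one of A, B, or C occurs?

P(A ∩ B) = P(A)·P(B|A) = 0.40 × 0.10 = 0.04
P(A ∩ C) = P(A)·P(C|A) = 0.40 × 0.30 = 0.12
Apply inclusion-exclusion:
P(A ∪ B ∪ C) = 0.40 + 0.24 + 0.44 − 0.04 − 0.12 − 0.08 + 0.00 = 0.84

0.84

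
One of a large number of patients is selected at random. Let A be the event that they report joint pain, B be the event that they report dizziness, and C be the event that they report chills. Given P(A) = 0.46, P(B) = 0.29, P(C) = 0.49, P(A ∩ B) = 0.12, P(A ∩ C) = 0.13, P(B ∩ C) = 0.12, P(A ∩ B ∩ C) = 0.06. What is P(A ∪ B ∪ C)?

0.93

P(A ∪ B ∪ C) = 0.46 + 0.29 + 0.49 − 0.12 − 0.13 − 0.12 + 0.06 = 0.93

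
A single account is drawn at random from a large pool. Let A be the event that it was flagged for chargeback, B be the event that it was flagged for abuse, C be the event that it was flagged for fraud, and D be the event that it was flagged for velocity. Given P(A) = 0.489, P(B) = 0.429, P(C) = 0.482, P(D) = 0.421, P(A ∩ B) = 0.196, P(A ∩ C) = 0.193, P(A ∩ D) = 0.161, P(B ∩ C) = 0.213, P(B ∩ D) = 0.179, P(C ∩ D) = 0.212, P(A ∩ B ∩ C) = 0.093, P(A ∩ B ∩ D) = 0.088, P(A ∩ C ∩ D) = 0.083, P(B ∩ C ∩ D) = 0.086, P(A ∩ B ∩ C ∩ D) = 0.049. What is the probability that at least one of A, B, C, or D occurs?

0.968

P(A ∪ B ∪ C ∪ D) = 0.489 + 0.429 + 0.482 + 0.421 − 0.196 − 0.193 − 0.161 − 0.213 − 0.179 − 0.212 + 0.093 + 0.088 + 0.083 + 0.086 − 0.049 = 0.968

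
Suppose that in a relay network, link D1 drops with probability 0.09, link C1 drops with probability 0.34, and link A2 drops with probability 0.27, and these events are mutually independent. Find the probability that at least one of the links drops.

0.561562

P(none) = (1 − 0.09) × (1 − 0.34) × (1 − 0.27) = 0.91 × 0.66 × 0.73 = 0.438438
P(at least one) = 1 − 0.438438 = 0.561562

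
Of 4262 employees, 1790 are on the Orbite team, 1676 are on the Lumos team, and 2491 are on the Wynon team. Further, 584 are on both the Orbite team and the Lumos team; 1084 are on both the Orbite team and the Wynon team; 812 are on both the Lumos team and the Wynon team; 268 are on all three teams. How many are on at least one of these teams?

|union| = 1790 + 1676 + 2491 − 584 − 1084 − 812 + 268 = 3745

3745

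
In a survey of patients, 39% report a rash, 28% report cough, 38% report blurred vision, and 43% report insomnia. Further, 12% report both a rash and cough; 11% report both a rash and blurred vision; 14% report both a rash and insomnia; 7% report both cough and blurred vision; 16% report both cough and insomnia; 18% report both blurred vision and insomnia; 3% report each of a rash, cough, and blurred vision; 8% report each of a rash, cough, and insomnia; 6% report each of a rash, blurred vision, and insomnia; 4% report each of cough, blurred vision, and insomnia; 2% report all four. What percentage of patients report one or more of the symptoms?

P(≥1) = 39 + 28 + 38 + 43 − 12 − 11 − 14 − 7 − 16 − 18 + 3 + 8 + 6 + 4 − 2 = 89%

89%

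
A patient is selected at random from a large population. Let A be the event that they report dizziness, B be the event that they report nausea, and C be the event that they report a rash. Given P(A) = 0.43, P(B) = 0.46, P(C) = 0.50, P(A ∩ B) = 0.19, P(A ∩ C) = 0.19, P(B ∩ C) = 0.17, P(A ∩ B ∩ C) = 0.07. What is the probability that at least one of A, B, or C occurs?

By inclusion-exclusion,
P(A ∪ B ∪ C) = 0.43 + 0.46 + 0.50 − 0.19 − 0.19 − 0.17 + 0.07 = 0.91

0.91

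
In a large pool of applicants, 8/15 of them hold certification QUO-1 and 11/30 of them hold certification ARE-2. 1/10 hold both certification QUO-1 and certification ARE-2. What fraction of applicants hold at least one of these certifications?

4/5

P(union) = 8/15 + 11/30 − 1/10 = 4/5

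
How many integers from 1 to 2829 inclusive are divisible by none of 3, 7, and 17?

1521

Using inclusion–exclusion:
⌊2829/3⌋ + ⌊2829/7⌋ + ⌊2829/17⌋ − ⌊2829/21⌋ − ⌊2829/51⌋ − ⌊2829/119⌋ + ⌊2829/357⌋ = 943 + 404 + 166 − 134 − 55 − 23 + 7 = 1308
2829 − 1308 = 1521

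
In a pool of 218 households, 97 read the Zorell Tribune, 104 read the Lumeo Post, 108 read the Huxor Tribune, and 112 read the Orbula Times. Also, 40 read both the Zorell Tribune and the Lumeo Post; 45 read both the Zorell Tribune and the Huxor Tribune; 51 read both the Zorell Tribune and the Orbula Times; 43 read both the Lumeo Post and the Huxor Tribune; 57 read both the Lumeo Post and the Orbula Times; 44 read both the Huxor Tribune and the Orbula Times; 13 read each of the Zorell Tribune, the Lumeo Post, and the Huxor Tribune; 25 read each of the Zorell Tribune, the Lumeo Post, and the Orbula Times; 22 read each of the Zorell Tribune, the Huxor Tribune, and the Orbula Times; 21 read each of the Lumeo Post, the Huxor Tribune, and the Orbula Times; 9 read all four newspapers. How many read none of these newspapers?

5

By inclusion-exclusion,
N(≥1) = 97 + 104 + 108 + 112 − 40 − 45 − 51 − 43 − 57 − 44 + 13 + 25 + 22 + 21 − 9 = 213
None: 218 − 213 = 5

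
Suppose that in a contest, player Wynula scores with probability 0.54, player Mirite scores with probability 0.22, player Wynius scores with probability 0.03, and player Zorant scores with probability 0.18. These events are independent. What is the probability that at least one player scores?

P(none) = (1 − 0.54) × (1 − 0.22) × (1 − 0.03) × (1 − 0.18) = 0.46 × 0.78 × 0.97 × 0.82 = 0.28538952
P(at least one) = 1 − 0.28538952 = 0.71461048

0.71461048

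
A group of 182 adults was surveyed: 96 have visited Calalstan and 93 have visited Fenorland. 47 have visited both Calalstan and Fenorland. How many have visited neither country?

40

|union| = 96 + 93 − 47 = 142
None: 182 − 142 = 40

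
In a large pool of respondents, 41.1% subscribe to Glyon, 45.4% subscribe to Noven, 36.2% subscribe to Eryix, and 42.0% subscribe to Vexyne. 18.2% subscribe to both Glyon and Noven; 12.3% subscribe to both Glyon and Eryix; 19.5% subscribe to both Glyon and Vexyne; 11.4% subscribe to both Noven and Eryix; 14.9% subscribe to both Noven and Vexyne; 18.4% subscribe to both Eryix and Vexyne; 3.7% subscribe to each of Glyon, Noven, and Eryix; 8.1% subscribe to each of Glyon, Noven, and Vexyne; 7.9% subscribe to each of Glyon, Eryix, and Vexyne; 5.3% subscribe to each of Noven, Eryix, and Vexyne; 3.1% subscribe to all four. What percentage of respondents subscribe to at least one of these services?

P(≥1) = 41.1 + 45.4 + 36.2 + 42.0 − 18.2 − 12.3 − 19.5 − 11.4 − 14.9 − 18.4 + 3.7 + 8.1 + 7.9 + 5.3 − 3.1 = 91.9%

91.9%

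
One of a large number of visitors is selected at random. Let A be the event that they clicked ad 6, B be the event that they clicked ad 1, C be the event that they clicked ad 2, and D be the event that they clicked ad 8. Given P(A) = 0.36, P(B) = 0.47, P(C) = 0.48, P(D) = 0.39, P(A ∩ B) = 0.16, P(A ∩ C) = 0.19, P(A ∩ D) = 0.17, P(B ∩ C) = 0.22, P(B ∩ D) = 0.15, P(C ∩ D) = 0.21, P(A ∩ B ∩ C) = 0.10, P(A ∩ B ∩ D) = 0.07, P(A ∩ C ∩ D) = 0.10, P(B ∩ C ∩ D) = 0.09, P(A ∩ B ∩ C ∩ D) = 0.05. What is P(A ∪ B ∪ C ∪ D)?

P(A ∪ B ∪ C ∪ D) = 0.36 + 0.47 + 0.48 + 0.39 − 0.16 − 0.19 − 0.17 − 0.22 − 0.15 − 0.21 + 0.10 + 0.07 + 0.10 + 0.09 − 0.05 = 0.91

0.91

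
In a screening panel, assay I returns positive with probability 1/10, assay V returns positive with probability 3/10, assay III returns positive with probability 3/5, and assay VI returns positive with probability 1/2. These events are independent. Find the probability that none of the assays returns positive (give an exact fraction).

Since the events are independent, P(none) is the product of the individual non-occurrence probabilities.
P(none) = (1 − 1/10) × (1 − 3/10) × (1 − 3/5) × (1 − 1/2) = 9/10 × 7/10 × 2/5 × 1/2 = 63/500

63/500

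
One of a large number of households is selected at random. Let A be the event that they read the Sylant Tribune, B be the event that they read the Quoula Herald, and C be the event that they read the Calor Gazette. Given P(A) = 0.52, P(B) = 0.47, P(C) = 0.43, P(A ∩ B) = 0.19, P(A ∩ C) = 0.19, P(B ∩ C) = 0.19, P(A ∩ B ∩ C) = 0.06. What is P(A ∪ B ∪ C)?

0.91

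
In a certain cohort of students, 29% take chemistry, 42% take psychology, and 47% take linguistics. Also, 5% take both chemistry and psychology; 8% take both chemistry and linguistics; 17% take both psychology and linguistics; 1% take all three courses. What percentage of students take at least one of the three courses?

P(union) = 29 + 42 + 47 − 5 − 8 − 17 + 1 = 89%

89%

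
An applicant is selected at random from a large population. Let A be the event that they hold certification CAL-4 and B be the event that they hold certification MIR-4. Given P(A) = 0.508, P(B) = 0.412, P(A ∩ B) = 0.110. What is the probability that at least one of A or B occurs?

0.810

P(A ∪ B) = 0.508 + 0.412 − 0.110 = 0.810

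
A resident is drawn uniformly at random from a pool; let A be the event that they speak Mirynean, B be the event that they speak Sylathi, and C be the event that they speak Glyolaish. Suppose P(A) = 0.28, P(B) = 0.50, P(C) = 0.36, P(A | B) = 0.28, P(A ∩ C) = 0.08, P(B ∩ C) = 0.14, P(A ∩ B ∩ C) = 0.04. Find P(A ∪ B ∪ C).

0.82

P(A ∩ B) = P(B)·P(A|B) = 0.50 × 0.28 = 0.14
By inclusion-exclusion,
P(A ∪ B ∪ C) = 0.28 + 0.50 + 0.36 − 0.14 − 0.08 − 0.14 + 0.04 = 0.82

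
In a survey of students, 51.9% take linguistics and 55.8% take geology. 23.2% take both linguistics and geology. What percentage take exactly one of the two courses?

61.3%

P(exactly one) = 51.9 + 55.8 − 2·23.2 = 61.3%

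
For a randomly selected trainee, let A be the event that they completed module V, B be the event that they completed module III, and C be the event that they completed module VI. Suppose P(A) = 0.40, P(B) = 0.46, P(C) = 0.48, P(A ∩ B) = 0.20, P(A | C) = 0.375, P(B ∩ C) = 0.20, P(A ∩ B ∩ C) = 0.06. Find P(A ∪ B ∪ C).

P(A ∩ C) = P(C)·P(A|C) = 0.48 × 0.375 = 0.18
Apply inclusion-exclusion:
P(A ∪ B ∪ C) = 0.40 + 0.46 + 0.48 − 0.20 − 0.18 − 0.20 + 0.06 = 0.82

0.82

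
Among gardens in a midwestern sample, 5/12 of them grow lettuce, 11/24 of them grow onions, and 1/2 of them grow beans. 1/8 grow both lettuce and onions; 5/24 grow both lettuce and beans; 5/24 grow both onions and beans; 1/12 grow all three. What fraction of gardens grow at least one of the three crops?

11/12

P(union) = 5/12 + 11/24 + 1/2 − 1/8 − 5/24 − 5/24 + 1/12 = 11/12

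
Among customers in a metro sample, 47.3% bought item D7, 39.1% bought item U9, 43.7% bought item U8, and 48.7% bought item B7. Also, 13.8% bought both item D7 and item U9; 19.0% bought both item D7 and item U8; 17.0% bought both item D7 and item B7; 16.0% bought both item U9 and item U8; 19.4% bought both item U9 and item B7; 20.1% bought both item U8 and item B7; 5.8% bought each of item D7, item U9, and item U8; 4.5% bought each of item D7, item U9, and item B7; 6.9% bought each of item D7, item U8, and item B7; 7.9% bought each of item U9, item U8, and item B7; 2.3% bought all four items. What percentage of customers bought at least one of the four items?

96.3%

P(at least one) = 47.3 + 39.1 + 43.7 + 48.7 − 13.8 − 19.0 − 17.0 − 16.0 − 19.4 − 20.1 + 5.8 + 4.5 + 6.9 + 7.9 − 2.3 = 96.3%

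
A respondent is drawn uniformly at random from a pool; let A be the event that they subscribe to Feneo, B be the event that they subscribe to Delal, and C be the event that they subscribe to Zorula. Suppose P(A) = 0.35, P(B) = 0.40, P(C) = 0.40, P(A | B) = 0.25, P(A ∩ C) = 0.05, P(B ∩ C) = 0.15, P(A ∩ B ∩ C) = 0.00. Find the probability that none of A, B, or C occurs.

P(A ∩ B) = P(B)·P(A|B) = 0.40 × 0.25 = 0.10
Using inclusion–exclusion:
P(A ∪ B ∪ C) = 0.35 + 0.40 + 0.40 − 0.10 − 0.05 − 0.15 + 0.00 = 0.85
P(none) = 1 − 0.85 = 0.15

0.15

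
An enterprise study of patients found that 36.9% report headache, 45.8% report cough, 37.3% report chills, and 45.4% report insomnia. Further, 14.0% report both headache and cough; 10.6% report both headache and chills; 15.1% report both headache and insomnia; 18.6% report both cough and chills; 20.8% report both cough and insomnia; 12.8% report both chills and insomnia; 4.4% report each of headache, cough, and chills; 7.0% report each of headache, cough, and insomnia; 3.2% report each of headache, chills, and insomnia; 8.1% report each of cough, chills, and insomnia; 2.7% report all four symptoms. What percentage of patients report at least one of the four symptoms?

Inclusion–exclusion gives
P(at least one) = 36.9 + 45.8 + 37.3 + 45.4 − 14.0 − 10.6 − 15.1 − 18.6 − 20.8 − 12.8 + 4.4 + 7.0 + 3.2 + 8.1 − 2.7 = 93.5%

93.5%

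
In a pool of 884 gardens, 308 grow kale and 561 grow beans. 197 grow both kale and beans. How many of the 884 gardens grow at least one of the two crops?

672

|union| = 308 + 561 − 197 = 672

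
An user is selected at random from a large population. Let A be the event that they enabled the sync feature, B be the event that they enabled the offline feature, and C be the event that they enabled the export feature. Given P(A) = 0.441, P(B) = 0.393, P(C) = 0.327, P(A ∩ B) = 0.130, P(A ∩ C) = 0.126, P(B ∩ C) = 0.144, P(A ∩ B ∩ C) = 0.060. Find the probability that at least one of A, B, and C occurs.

0.821

By inclusion-exclusion,
P(A ∪ B ∪ C) = 0.441 + 0.393 + 0.327 − 0.130 − 0.126 − 0.144 + 0.060 = 0.821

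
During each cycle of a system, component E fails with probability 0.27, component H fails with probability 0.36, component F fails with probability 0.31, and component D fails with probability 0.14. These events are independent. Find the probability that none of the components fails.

0.27723648

Independence gives P(none) = ∏(1 − pᵢ).
P(none) = (1 − 0.27) × (1 − 0.36) × (1 − 0.31) × (1 − 0.14) = 0.73 × 0.64 × 0.69 × 0.86 = 0.27723648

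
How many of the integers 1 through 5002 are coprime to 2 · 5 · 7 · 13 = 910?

1583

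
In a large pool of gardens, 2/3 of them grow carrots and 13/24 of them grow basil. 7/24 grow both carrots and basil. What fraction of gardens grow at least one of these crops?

Using inclusion–exclusion:
P(≥1) = 2/3 + 13/24 − 7/24 = 11/12

11/12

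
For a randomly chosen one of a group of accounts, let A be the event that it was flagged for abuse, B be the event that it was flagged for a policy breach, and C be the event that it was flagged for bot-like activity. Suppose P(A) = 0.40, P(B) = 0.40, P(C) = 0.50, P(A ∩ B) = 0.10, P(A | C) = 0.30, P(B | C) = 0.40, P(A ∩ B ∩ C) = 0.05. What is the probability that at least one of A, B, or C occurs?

0.90

P(A ∩ C) = P(C)·P(A|C) = 0.50 × 0.30 = 0.15
P(B ∩ C) = P(C)·P(B|C) = 0.50 × 0.40 = 0.20
By inclusion-exclusion,
P(A ∪ B ∪ C) = 0.40 + 0.40 + 0.50 − 0.10 − 0.15 − 0.20 + 0.05 = 0.90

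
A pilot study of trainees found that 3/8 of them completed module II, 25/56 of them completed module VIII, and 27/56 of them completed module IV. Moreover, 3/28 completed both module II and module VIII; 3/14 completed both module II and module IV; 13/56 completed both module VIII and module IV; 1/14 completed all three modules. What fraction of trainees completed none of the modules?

5/28

By inclusion–exclusion:
P(at least one) = 3/8 + 25/56 + 27/56 − 3/28 − 3/14 − 13/56 + 1/14 = 23/28
P(none) = 1 − 23/28 = 5/28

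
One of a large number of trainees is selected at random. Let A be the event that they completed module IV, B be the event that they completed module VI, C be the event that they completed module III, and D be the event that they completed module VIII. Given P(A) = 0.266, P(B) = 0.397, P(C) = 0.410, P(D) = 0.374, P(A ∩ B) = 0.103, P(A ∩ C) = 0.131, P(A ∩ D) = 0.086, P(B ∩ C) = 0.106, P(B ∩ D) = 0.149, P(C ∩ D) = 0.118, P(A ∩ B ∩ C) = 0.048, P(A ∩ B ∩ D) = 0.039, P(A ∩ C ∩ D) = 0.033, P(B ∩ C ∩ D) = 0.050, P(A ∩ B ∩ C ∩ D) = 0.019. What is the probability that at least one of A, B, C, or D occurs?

P(A ∪ B ∪ C ∪ D) = 0.266 + 0.397 + 0.410 + 0.374 − 0.103 − 0.131 − 0.086 − 0.106 − 0.149 − 0.118 + 0.048 + 0.039 + 0.033 + 0.050 − 0.019 = 0.905

0.905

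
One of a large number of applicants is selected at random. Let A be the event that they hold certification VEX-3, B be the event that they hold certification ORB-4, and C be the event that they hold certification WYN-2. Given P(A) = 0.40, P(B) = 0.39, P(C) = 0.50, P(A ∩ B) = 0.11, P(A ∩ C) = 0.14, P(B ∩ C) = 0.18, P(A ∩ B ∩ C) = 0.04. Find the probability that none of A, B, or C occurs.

P(A ∪ B ∪ C) = 0.40 + 0.39 + 0.50 − 0.11 − 0.14 − 0.18 + 0.04 = 0.90
P(none) = 1 − 0.90 = 0.10

0.10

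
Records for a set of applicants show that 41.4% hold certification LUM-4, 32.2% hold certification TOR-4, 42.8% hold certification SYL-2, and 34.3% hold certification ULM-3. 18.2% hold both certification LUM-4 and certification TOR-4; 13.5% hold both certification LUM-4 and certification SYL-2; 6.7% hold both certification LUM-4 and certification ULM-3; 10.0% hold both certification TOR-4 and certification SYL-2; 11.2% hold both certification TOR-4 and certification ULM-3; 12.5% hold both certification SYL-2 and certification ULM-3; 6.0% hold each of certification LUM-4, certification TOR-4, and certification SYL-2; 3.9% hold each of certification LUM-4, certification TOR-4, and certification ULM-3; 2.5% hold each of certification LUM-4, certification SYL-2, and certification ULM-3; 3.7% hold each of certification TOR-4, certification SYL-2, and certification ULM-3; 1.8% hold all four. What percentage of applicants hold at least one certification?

P(union) = 41.4 + 32.2 + 42.8 + 34.3 − 18.2 − 13.5 − 6.7 − 10.0 − 11.2 − 12.5 + 6.0 + 3.9 + 2.5 + 3.7 − 1.8 = 92.9%

92.9%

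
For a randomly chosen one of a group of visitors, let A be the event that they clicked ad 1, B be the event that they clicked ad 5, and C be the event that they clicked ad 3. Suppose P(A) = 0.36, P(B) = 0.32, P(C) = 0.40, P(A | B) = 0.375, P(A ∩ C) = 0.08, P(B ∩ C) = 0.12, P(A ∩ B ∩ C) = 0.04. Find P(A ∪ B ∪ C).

0.80

P(A ∩ B) = P(B)·P(A|B) = 0.32 × 0.375 = 0.12
By inclusion–exclusion:
P(A ∪ B ∪ C) = 0.36 + 0.32 + 0.40 − 0.12 − 0.08 − 0.12 + 0.04 = 0.80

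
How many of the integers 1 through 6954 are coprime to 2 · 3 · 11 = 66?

3477 + 2318 + 632 − 1159 − 316 − 210 + 105 = 4847
6954 − 4847 = 2107

2107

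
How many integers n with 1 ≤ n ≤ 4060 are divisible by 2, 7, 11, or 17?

⌊4060/2⌋ + ⌊4060/7⌋ + ⌊4060/11⌋ + ⌊4060/17⌋ − ⌊4060/14⌋ − ⌊4060/22⌋ − ⌊4060/34⌋ − ⌊4060/77⌋ − ⌊4060/119⌋ − ⌊4060/187⌋ + ⌊4060/154⌋ + ⌊4060/238⌋ + ⌊4060/374⌋ + ⌊4060/1309⌋ − ⌊4060/2618⌋ = 2030 + 580 + 369 + 238 − 290 − 184 − 119 − 52 − 34 − 21 + 26 + 17 + 10 + 3 − 1 = 2572

2572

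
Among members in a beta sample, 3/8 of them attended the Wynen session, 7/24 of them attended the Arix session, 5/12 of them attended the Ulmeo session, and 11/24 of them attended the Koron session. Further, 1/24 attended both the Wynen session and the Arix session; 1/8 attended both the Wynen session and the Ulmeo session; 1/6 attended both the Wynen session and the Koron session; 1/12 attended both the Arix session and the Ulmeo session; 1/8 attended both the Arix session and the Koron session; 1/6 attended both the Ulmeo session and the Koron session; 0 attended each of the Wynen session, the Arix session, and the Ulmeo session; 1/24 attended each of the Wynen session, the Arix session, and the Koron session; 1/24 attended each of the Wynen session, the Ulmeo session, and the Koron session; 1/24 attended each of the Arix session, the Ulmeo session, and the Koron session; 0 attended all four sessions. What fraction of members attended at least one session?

23/24

P(≥1) = 3/8 + 7/24 + 5/12 + 11/24 − 1/24 − 1/8 − 1/6 − 1/12 − 1/8 − 1/6 + 0 + 1/24 + 1/24 + 1/24 − 0 = 23/24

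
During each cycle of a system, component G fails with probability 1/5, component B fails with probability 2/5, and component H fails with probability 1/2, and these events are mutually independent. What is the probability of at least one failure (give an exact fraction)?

19/25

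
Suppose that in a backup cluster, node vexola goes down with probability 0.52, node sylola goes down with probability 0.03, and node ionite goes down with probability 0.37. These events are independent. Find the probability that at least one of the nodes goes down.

P(none) = (1 − 0.52) × (1 − 0.03) × (1 − 0.37) = 0.48 × 0.97 × 0.63 = 0.293328
P(at least one) = 1 − 0.293328 = 0.706672

0.706672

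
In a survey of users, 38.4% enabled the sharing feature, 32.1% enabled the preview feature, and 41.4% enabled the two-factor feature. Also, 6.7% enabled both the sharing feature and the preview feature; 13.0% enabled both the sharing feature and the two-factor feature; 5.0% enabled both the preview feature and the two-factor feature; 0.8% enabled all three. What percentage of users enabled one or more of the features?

By inclusion–exclusion:
P(≥1) = 38.4 + 32.1 + 41.4 − 6.7 − 13.0 − 5.0 + 0.8 = 88.0%

88.0%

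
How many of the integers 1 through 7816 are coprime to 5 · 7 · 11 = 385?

By inclusion–exclusion:
floor(7816/5) + floor(7816/7) + floor(7816/11) − floor(7816/35) − floor(7816/55) − floor(7816/77) + floor(7816/385) = 1563 + 1116 + 710 − 223 − 142 − 101 + 20 = 2943
7816 − 2943 = 4873

4873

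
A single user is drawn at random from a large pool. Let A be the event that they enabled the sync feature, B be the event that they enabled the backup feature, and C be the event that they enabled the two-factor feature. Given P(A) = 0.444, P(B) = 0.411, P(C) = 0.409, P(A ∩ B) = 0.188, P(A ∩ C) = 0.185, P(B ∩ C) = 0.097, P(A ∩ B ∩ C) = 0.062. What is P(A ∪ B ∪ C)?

0.856

By inclusion-exclusion,
P(A ∪ B ∪ C) = 0.444 + 0.411 + 0.409 − 0.188 − 0.185 − 0.097 + 0.062 = 0.856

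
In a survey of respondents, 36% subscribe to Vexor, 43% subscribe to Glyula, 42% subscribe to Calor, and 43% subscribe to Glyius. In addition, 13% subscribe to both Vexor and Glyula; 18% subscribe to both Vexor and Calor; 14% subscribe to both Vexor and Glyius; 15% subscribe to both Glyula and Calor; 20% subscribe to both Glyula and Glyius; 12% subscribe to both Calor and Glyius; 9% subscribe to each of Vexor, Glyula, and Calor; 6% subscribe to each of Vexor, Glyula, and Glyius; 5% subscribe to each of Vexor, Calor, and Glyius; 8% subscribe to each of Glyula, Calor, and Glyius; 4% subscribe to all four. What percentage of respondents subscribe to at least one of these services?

96%

Using inclusion–exclusion:
P(at least one) = 36 + 43 + 42 + 43 − 13 − 18 − 14 − 15 − 20 − 12 + 9 + 6 + 5 + 8 − 4 = 96%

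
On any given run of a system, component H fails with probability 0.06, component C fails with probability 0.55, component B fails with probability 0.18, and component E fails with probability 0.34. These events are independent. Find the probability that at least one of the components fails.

Since the events are independent, P(none) is the product of the individual non-occurrence probabilities.
P(none) = (1 − 0.06) × (1 − 0.55) × (1 − 0.18) × (1 − 0.34) = 0.94 × 0.45 × 0.82 × 0.66 = 0.2289276
P(at least one) = 1 − 0.2289276 = 0.7710724

0.7710724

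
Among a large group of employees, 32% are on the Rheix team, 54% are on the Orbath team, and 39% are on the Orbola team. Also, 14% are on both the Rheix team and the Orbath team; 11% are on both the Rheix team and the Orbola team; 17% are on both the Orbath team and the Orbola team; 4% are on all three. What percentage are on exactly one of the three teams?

53%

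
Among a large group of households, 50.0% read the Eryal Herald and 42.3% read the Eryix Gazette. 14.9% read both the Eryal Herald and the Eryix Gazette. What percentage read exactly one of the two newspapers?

62.5%

P(exactly one) = 50.0 + 42.3 − 2·14.9 = 62.5%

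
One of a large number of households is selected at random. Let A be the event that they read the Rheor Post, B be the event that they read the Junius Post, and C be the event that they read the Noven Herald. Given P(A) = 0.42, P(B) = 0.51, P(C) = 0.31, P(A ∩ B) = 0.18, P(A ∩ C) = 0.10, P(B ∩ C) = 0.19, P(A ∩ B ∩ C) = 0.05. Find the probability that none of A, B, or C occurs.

Using inclusion–exclusion:
P(A ∪ B ∪ C) = 0.42 + 0.51 + 0.31 − 0.18 − 0.10 − 0.19 + 0.05 = 0.82
P(none) = 1 − 0.82 = 0.18

0.18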